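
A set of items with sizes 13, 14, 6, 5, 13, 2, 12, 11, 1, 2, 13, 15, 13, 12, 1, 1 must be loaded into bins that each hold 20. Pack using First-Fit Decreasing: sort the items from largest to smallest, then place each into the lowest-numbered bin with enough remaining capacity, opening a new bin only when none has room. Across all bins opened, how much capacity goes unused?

Sorted descending: 15, 14, 13, 13, 13, 13, 12, 12, 11, 6, 5, 2, 2, 1, 1, 1.
bin 1: place 15, 5 left
bin 2: place 14, 6 left
bin 3: place 13, 7 left
bin 4: place 13, 7 left
bin 5: place 13, 7 left
bin 6: place 13, 7 left
bin 7: place 12, 8 left
bin 8: place 12, 8 left
bin 9: place 11, 9 left
bin 2: place 6, 0 left
bin 1: place 5, 0 left
bin 3: place 2, 5 left
bin 3: place 2, 3 left
bin 3: place 1, 2 left
bin 3: place 1, 1 left
bin 3: place 1, 0 left
9 bins × 20 = 180; used 134; unused 46.

46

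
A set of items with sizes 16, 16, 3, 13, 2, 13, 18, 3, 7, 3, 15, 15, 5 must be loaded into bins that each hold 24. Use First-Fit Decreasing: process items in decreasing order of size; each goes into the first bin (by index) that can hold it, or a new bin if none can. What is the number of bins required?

Sorted descending: 18, 16, 16, 15, 15, 13, 13, 7, 5, 3, 3, 3, 2.
18 → bin 1 (remaining 6)
16 → bin 2 (remaining 8)
16 → bin 3 (remaining 8)
15 → bin 4 (remaining 9)
15 → bin 5 (remaining 9)
13 → bin 6 (remaining 11)
13 → bin 7 (remaining 11)
7 → bin 2 (remaining 1)
5 → bin 1 (remaining 1)
3 → bin 3 (remaining 5)
3 → bin 3 (remaining 2)
3 → bin 4 (remaining 6)
2 → bin 3 (remaining 0)
Final bins: [18,5] [16,7] [16,3,3,2] [15,3] [15] [13] [13].

7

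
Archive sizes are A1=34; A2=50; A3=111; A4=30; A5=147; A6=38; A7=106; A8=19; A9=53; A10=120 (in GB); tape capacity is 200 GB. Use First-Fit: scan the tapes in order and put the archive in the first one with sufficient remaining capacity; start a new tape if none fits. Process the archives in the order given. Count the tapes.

4

tape 1: place A1 (34 GB), 166 GB left
tape 1: place A2 (50 GB), 116 GB left
tape 1: place A3 (111 GB), 5 GB left
tape 2: place A4 (30 GB), 170 GB left
tape 2: place A5 (147 GB), 23 GB left
tape 3: place A6 (38 GB), 162 GB left
tape 3: place A7 (106 GB), 56 GB left
tape 2: place A8 (19 GB), 4 GB left
tape 3: place A9 (53 GB), 3 GB left
tape 4: place A10 (120 GB), 80 GB left
Final tapes: [34,50,111] [30,147,19] [38,106,53] [120].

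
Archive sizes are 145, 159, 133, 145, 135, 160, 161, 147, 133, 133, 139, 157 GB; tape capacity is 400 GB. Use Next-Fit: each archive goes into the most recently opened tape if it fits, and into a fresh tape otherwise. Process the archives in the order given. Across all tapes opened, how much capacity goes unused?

653

Put 145 GB in tape 1; 255 GB remain.
Put 159 GB in tape 1; 96 GB remain.
Put 133 GB in tape 2; 267 GB remain.
Put 145 GB in tape 2; 122 GB remain.
Put 135 GB in tape 3; 265 GB remain.
Put 160 GB in tape 3; 105 GB remain.
Put 161 GB in tape 4; 239 GB remain.
Put 147 GB in tape 4; 92 GB remain.
Put 133 GB in tape 5; 267 GB remain.
Put 133 GB in tape 5; 134 GB remain.
Put 139 GB in tape 6; 261 GB remain.
Put 157 GB in tape 6; 104 GB remain.
6 tapes × 400 GB = 2400 GB; used 1747 GB; unused 653 GB.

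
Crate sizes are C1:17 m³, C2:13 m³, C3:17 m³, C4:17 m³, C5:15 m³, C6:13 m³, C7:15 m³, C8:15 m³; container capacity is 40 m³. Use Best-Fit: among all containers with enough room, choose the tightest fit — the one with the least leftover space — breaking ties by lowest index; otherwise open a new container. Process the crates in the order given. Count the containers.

4 containers

container 1: place C1 (17 m³), 23 m³ left
container 1: place C2 (13 m³), 10 m³ left
container 2: place C3 (17 m³), 23 m³ left
container 2: place C4 (17 m³), 6 m³ left
container 3: place C5 (15 m³), 25 m³ left
container 3: place C6 (13 m³), 12 m³ left
container 4: place C7 (15 m³), 25 m³ left
container 4: place C8 (15 m³), 10 m³ left
Final containers: [17,13] [17,17] [15,13] [15,15].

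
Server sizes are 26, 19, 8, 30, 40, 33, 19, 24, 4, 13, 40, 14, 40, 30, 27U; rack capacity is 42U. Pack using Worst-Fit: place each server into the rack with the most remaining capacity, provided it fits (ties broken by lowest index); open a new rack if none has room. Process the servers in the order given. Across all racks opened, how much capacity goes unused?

95

Put 26U in rack 1; 16U remain.
Put 19U in rack 2; 23U remain.
Put 8U in rack 2; 15U remain.
Put 30U in rack 3; 12U remain.
Put 40U in rack 4; 2U remain.
Put 33U in rack 5; 9U remain.
Put 19U in rack 6; 23U remain.
Put 24U in rack 7; 18U remain.
Put 4U in rack 6; 19U remain.
Put 13U in rack 6; 6U remain.
Put 40U in rack 8; 2U remain.
Put 14U in rack 7; 4U remain.
Put 40U in rack 9; 2U remain.
Put 30U in rack 10; 12U remain.
Put 27U in rack 11; 15U remain.
11 racks × 42U = 462U; used 367U; unused 95U.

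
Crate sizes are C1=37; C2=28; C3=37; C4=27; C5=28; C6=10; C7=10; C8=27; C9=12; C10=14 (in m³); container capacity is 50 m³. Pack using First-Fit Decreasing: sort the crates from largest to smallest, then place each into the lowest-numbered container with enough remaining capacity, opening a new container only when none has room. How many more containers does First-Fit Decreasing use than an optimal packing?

0

First-Fit Decreasing: [37,12] [37,10] [28,14] [28,10] [27] [27] → 6 containers.
6 crates exceed 25 m³ (half the capacity), and no two of those can share a container, so at least 6 containers are needed.
So 6 is already optimal.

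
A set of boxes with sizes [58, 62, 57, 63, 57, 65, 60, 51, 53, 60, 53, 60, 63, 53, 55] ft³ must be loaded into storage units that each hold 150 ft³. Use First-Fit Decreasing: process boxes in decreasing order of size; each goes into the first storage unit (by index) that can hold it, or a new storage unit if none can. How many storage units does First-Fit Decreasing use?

Sorted descending: 65, 63, 63, 62, 60, 60, 60, 58, 57, 57, 55, 53, 53, 53, 51.
Put 65 ft³ in storage unit 1; 85 ft³ remain.
Put 63 ft³ in storage unit 1; 22 ft³ remain.
Put 63 ft³ in storage unit 2; 87 ft³ remain.
Put 62 ft³ in storage unit 2; 25 ft³ remain.
Put 60 ft³ in storage unit 3; 90 ft³ remain.
Put 60 ft³ in storage unit 3; 30 ft³ remain.
Put 60 ft³ in storage unit 4; 90 ft³ remain.
Put 58 ft³ in storage unit 4; 32 ft³ remain.
Put 57 ft³ in storage unit 5; 93 ft³ remain.
Put 57 ft³ in storage unit 5; 36 ft³ remain.
Put 55 ft³ in storage unit 6; 95 ft³ remain.
Put 53 ft³ in storage unit 6; 42 ft³ remain.
Put 53 ft³ in storage unit 7; 97 ft³ remain.
Put 53 ft³ in storage unit 7; 44 ft³ remain.
Put 51 ft³ in storage unit 8; 99 ft³ remain.
Final storage units: [65,63] [63,62] [60,60] [60,58] [57,57] [55,53] [53,53] [51].

8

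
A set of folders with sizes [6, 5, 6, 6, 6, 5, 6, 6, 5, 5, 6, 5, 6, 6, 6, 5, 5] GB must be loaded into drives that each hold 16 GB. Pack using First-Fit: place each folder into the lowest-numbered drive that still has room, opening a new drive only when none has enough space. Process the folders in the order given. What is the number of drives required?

7

Put 6 GB in drive 1; 10 GB remain.
Put 5 GB in drive 1; 5 GB remain.
Put 6 GB in drive 2; 10 GB remain.
Put 6 GB in drive 2; 4 GB remain.
Put 6 GB in drive 3; 10 GB remain.
Put 5 GB in drive 1; 0 GB remain.
Put 6 GB in drive 3; 4 GB remain.
Put 6 GB in drive 4; 10 GB remain.
Put 5 GB in drive 4; 5 GB remain.
Put 5 GB in drive 4; 0 GB remain.
Put 6 GB in drive 5; 10 GB remain.
Put 5 GB in drive 5; 5 GB remain.
Put 6 GB in drive 6; 10 GB remain.
Put 6 GB in drive 6; 4 GB remain.
Put 6 GB in drive 7; 10 GB remain.
Put 5 GB in drive 5; 0 GB remain.
Put 5 GB in drive 7; 5 GB remain.
Final drives: [6,5,5] [6,6] [6,6] [6,5,5] [6,5,5] [6,6] [6,5].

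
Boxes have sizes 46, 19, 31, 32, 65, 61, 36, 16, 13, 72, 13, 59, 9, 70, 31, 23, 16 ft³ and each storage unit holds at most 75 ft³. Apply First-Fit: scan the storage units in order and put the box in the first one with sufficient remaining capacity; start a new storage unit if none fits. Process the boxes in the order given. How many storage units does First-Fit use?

9 storage units

storage unit 1: place 46 ft³, 29 ft³ left
storage unit 1: place 19 ft³, 10 ft³ left
storage unit 2: place 31 ft³, 44 ft³ left
storage unit 2: place 32 ft³, 12 ft³ left
storage unit 3: place 65 ft³, 10 ft³ left
storage unit 4: place 61 ft³, 14 ft³ left
storage unit 5: place 36 ft³, 39 ft³ left
storage unit 5: place 16 ft³, 23 ft³ left
storage unit 4: place 13 ft³, 1 ft³ left
storage unit 6: place 72 ft³, 3 ft³ left
storage unit 5: place 13 ft³, 10 ft³ left
storage unit 7: place 59 ft³, 16 ft³ left
storage unit 1: place 9 ft³, 1 ft³ left
storage unit 8: place 70 ft³, 5 ft³ left
storage unit 9: place 31 ft³, 44 ft³ left
storage unit 9: place 23 ft³, 21 ft³ left
storage unit 7: place 16 ft³, 0 ft³ left
Final storage units: [46,19,9] [31,32] [65] [61,13] [36,16,13] [72] [59,16] [70] [31,23].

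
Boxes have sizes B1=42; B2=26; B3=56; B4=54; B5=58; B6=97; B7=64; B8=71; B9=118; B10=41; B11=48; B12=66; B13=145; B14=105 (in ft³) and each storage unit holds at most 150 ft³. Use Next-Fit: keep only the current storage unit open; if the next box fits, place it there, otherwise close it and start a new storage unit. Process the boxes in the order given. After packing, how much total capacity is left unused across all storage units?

359

storage unit 1: place B1 (42 ft³), 108 ft³ left
storage unit 1: place B2 (26 ft³), 82 ft³ left
storage unit 1: place B3 (56 ft³), 26 ft³ left
storage unit 2: place B4 (54 ft³), 96 ft³ left
storage unit 2: place B5 (58 ft³), 38 ft³ left
storage unit 3: place B6 (97 ft³), 53 ft³ left
storage unit 4: place B7 (64 ft³), 86 ft³ left
storage unit 4: place B8 (71 ft³), 15 ft³ left
storage unit 5: place B9 (118 ft³), 32 ft³ left
storage unit 6: place B10 (41 ft³), 109 ft³ left
storage unit 6: place B11 (48 ft³), 61 ft³ left
storage unit 7: place B12 (66 ft³), 84 ft³ left
storage unit 8: place B13 (145 ft³), 5 ft³ left
storage unit 9: place B14 (105 ft³), 45 ft³ left
9 storage units × 150 ft³ = 1350 ft³; used 991 ft³; unused 359 ft³.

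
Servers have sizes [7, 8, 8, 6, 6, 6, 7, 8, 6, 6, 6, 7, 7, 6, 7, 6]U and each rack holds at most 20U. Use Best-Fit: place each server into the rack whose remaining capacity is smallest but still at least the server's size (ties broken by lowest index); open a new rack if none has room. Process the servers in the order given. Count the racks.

6 racks

7U → rack 1 (remaining 13U)
8U → rack 1 (remaining 5U)
8U → rack 2 (remaining 12U)
6U → rack 2 (remaining 6U)
6U → rack 2 (remaining 0U)
6U → rack 3 (remaining 14U)
7U → rack 3 (remaining 7U)
8U → rack 4 (remaining 12U)
6U → rack 3 (remaining 1U)
6U → rack 4 (remaining 6U)
6U → rack 4 (remaining 0U)
7U → rack 5 (remaining 13U)
7U → rack 5 (remaining 6U)
6U → rack 5 (remaining 0U)
7U → rack 6 (remaining 13U)
6U → rack 6 (remaining 7U)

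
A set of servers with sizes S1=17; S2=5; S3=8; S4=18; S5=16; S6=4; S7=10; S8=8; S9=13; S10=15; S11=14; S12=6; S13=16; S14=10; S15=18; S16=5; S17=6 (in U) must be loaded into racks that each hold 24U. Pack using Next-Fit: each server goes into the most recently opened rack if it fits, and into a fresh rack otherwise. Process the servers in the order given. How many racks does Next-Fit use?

12

S1 (17U) → rack 1 (remaining 7U)
S2 (5U) → rack 1 (remaining 2U)
S3 (8U) → rack 2 (remaining 16U)
S4 (18U) → rack 3 (remaining 6U)
S5 (16U) → rack 4 (remaining 8U)
S6 (4U) → rack 4 (remaining 4U)
S7 (10U) → rack 5 (remaining 14U)
S8 (8U) → rack 5 (remaining 6U)
S9 (13U) → rack 6 (remaining 11U)
S10 (15U) → rack 7 (remaining 9U)
S11 (14U) → rack 8 (remaining 10U)
S12 (6U) → rack 8 (remaining 4U)
S13 (16U) → rack 9 (remaining 8U)
S14 (10U) → rack 10 (remaining 14U)
S15 (18U) → rack 11 (remaining 6U)
S16 (5U) → rack 11 (remaining 1U)
S17 (6U) → rack 12 (remaining 18U)
Final racks: [17,5] [8] [18] [16,4] [10,8] [13] [15] [14,6] [16] [10] [18,5] [6].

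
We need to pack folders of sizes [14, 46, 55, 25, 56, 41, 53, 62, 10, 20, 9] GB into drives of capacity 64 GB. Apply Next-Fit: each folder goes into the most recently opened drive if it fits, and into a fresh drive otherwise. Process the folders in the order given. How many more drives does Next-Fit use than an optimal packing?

Next-Fit: [14,46] [55] [25] [56] [41] [53] [62] [10,20,9] → 8 drives.
Total size 391 GB; any packing needs at least ⌈391/64⌉ = 7 drives.
An optimal packing achieves that bound: [62] [56] [55,9] [53,10] [46,14] [41,20] [25] → 7 drives.
Excess: 8 − 7 = 1.

1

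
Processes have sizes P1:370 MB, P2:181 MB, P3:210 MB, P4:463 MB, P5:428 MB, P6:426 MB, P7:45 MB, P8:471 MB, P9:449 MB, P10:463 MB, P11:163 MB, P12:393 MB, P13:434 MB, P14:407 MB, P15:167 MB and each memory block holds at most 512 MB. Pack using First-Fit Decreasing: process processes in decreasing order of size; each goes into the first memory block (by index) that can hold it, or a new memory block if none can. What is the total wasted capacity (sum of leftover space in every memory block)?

Sorted descending: 471, 463, 463, 449, 434, 428, 426, 407, 393, 370, 210, 181, 167, 163, 45.
Put 471 MB in memory block 1; 41 MB remain.
Put 463 MB in memory block 2; 49 MB remain.
Put 463 MB in memory block 3; 49 MB remain.
Put 449 MB in memory block 4; 63 MB remain.
Put 434 MB in memory block 5; 78 MB remain.
Put 428 MB in memory block 6; 84 MB remain.
Put 426 MB in memory block 7; 86 MB remain.
Put 407 MB in memory block 8; 105 MB remain.
Put 393 MB in memory block 9; 119 MB remain.
Put 370 MB in memory block 10; 142 MB remain.
Put 210 MB in memory block 11; 302 MB remain.
Put 181 MB in memory block 11; 121 MB remain.
Put 167 MB in memory block 12; 345 MB remain.
Put 163 MB in memory block 12; 182 MB remain.
Put 45 MB in memory block 2; 4 MB remain.
12 memory blocks × 512 MB = 6144 MB; used 5070 MB; unused 1074 MB.

1074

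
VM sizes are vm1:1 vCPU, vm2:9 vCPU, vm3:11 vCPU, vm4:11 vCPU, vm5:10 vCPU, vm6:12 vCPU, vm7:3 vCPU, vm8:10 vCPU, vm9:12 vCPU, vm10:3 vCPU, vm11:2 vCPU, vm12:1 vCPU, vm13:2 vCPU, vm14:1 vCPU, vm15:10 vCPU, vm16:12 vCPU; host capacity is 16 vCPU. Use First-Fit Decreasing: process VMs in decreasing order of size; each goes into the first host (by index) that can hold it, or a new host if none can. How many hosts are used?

9

Sorted descending: 12, 12, 12, 11, 11, 10, 10, 10, 9, 3, 3, 2, 2, 1, 1, 1.
12 vCPU → host 1 (remaining 4 vCPU)
12 vCPU → host 2 (remaining 4 vCPU)
12 vCPU → host 3 (remaining 4 vCPU)
11 vCPU → host 4 (remaining 5 vCPU)
11 vCPU → host 5 (remaining 5 vCPU)
10 vCPU → host 6 (remaining 6 vCPU)
10 vCPU → host 7 (remaining 6 vCPU)
10 vCPU → host 8 (remaining 6 vCPU)
9 vCPU → host 9 (remaining 7 vCPU)
3 vCPU → host 1 (remaining 1 vCPU)
3 vCPU → host 2 (remaining 1 vCPU)
2 vCPU → host 3 (remaining 2 vCPU)
2 vCPU → host 3 (remaining 0 vCPU)
1 vCPU → host 1 (remaining 0 vCPU)
1 vCPU → host 2 (remaining 0 vCPU)
1 vCPU → host 4 (remaining 4 vCPU)
Final hosts: [12,3,1] [12,3,1] [12,2,2] [11,1] [11] [10] [10] [10] [9].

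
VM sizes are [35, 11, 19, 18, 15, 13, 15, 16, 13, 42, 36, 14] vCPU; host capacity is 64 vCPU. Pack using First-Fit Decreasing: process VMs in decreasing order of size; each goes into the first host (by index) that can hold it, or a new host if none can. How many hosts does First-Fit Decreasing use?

Sorted descending: 42, 36, 35, 19, 18, 16, 15, 15, 14, 13, 13, 11.
Put 42 vCPU in host 1; 22 vCPU remain.
Put 36 vCPU in host 2; 28 vCPU remain.
Put 35 vCPU in host 3; 29 vCPU remain.
Put 19 vCPU in host 1; 3 vCPU remain.
Put 18 vCPU in host 2; 10 vCPU remain.
Put 16 vCPU in host 3; 13 vCPU remain.
Put 15 vCPU in host 4; 49 vCPU remain.
Put 15 vCPU in host 4; 34 vCPU remain.
Put 14 vCPU in host 4; 20 vCPU remain.
Put 13 vCPU in host 3; 0 vCPU remain.
Put 13 vCPU in host 4; 7 vCPU remain.
Put 11 vCPU in host 5; 53 vCPU remain.
Final hosts: [42,19] [36,18] [35,16,13] [15,15,14,13] [11].

5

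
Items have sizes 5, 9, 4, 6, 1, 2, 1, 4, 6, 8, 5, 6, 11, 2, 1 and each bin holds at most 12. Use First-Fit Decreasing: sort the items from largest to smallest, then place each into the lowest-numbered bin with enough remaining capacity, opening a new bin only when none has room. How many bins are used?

Sorted descending: 11, 9, 8, 6, 6, 6, 5, 5, 4, 4, 2, 2, 1, 1, 1.
Put 11 in bin 1; 1 remain.
Put 9 in bin 2; 3 remain.
Put 8 in bin 3; 4 remain.
Put 6 in bin 4; 6 remain.
Put 6 in bin 4; 0 remain.
Put 6 in bin 5; 6 remain.
Put 5 in bin 5; 1 remain.
Put 5 in bin 6; 7 remain.
Put 4 in bin 3; 0 remain.
Put 4 in bin 6; 3 remain.
Put 2 in bin 2; 1 remain.
Put 2 in bin 6; 1 remain.
Put 1 in bin 1; 0 remain.
Put 1 in bin 2; 0 remain.
Put 1 in bin 5; 0 remain.

6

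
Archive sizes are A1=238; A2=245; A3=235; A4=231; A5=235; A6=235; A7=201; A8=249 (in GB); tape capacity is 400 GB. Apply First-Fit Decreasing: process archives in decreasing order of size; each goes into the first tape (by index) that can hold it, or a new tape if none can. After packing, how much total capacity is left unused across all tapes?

Sorted descending: 249, 245, 238, 235, 235, 235, 231, 201.
tape 1: place 249 GB, 151 GB left
tape 2: place 245 GB, 155 GB left
tape 3: place 238 GB, 162 GB left
tape 4: place 235 GB, 165 GB left
tape 5: place 235 GB, 165 GB left
tape 6: place 235 GB, 165 GB left
tape 7: place 231 GB, 169 GB left
tape 8: place 201 GB, 199 GB left
8 tapes × 400 GB = 3200 GB; used 1869 GB; unused 1331 GB.

1331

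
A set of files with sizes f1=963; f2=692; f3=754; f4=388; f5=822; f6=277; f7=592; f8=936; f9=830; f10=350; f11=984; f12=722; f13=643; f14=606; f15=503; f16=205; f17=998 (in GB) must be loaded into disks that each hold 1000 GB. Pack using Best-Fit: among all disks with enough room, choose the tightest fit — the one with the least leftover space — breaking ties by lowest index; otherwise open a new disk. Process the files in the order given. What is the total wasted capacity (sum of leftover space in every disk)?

disk 1: place f1 (963 GB), 37 GB left
disk 2: place f2 (692 GB), 308 GB left
disk 3: place f3 (754 GB), 246 GB left
disk 4: place f4 (388 GB), 612 GB left
disk 5: place f5 (822 GB), 178 GB left
disk 2: place f6 (277 GB), 31 GB left
disk 4: place f7 (592 GB), 20 GB left
disk 6: place f8 (936 GB), 64 GB left
disk 7: place f9 (830 GB), 170 GB left
disk 8: place f10 (350 GB), 650 GB left
disk 9: place f11 (984 GB), 16 GB left
disk 10: place f12 (722 GB), 278 GB left
disk 8: place f13 (643 GB), 7 GB left
disk 11: place f14 (606 GB), 394 GB left
disk 12: place f15 (503 GB), 497 GB left
disk 3: place f16 (205 GB), 41 GB left
disk 13: place f17 (998 GB), 2 GB left
13 disks × 1000 GB = 13000 GB; used 11265 GB; unused 1735 GB.

1735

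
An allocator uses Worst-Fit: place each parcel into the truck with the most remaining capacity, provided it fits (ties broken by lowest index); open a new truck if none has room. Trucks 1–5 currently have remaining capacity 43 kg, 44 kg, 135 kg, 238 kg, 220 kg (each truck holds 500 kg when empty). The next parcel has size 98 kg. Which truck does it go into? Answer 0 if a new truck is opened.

Trucks with room: truck 3 (135 kg), truck 4 (238 kg), truck 5 (220 kg).
Most room is truck 4 with 238 kg free.

4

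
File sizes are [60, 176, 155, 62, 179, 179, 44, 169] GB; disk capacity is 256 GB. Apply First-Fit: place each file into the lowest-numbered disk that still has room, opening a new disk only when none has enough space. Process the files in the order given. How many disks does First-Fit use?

5 disks

60 GB → disk 1 (remaining 196 GB)
176 GB → disk 1 (remaining 20 GB)
155 GB → disk 2 (remaining 101 GB)
62 GB → disk 2 (remaining 39 GB)
179 GB → disk 3 (remaining 77 GB)
179 GB → disk 4 (remaining 77 GB)
44 GB → disk 3 (remaining 33 GB)
169 GB → disk 5 (remaining 87 GB)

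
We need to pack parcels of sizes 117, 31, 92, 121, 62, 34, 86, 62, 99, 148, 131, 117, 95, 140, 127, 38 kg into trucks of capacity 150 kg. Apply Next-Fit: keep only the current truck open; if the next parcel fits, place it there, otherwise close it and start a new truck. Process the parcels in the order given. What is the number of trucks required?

13 trucks

117 kg → truck 1 (remaining 33 kg)
31 kg → truck 1 (remaining 2 kg)
92 kg → truck 2 (remaining 58 kg)
121 kg → truck 3 (remaining 29 kg)
62 kg → truck 4 (remaining 88 kg)
34 kg → truck 4 (remaining 54 kg)
86 kg → truck 5 (remaining 64 kg)
62 kg → truck 5 (remaining 2 kg)
99 kg → truck 6 (remaining 51 kg)
148 kg → truck 7 (remaining 2 kg)
131 kg → truck 8 (remaining 19 kg)
117 kg → truck 9 (remaining 33 kg)
95 kg → truck 10 (remaining 55 kg)
140 kg → truck 11 (remaining 10 kg)
127 kg → truck 12 (remaining 23 kg)
38 kg → truck 13 (remaining 112 kg)
Final trucks: [117,31] [92] [121] [62,34] [86,62] [99] [148] [131] [117] [95] [140] [127] [38].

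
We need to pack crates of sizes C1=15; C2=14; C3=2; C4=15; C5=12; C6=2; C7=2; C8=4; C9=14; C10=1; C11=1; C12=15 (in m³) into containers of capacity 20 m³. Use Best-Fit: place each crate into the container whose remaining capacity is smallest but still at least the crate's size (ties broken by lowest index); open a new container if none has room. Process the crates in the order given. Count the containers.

6

Put C1 (15 m³) in container 1; 5 m³ remain.
Put C2 (14 m³) in container 2; 6 m³ remain.
Put C3 (2 m³) in container 1; 3 m³ remain.
Put C4 (15 m³) in container 3; 5 m³ remain.
Put C5 (12 m³) in container 4; 8 m³ remain.
Put C6 (2 m³) in container 1; 1 m³ remain.
Put C7 (2 m³) in container 3; 3 m³ remain.
Put C8 (4 m³) in container 2; 2 m³ remain.
Put C9 (14 m³) in container 5; 6 m³ remain.
Put C10 (1 m³) in container 1; 0 m³ remain.
Put C11 (1 m³) in container 2; 1 m³ remain.
Put C12 (15 m³) in container 6; 5 m³ remain.
Final containers: [15,2,2,1] [14,4,1] [15,2] [12] [14] [15].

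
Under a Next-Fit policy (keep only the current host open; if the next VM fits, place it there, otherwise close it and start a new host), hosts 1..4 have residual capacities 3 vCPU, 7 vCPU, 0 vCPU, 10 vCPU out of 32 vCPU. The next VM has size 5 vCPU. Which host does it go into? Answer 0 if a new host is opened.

Next-Fit only looks at host 4, which has 10 vCPU free.
5 vCPU fits there.

4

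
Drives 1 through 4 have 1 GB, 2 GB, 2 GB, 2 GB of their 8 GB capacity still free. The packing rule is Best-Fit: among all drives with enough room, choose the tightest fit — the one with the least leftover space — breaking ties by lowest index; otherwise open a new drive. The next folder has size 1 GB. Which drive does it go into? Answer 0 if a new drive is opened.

1

Drives with room: drive 1 (1 GB), drive 2 (2 GB), drive 3 (2 GB), drive 4 (2 GB).
Tightest fit is drive 1 with 1 GB free.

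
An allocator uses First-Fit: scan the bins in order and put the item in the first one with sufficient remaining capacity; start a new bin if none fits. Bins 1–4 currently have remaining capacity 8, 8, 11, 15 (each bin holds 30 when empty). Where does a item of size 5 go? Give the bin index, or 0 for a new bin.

Bins with room: bin 1 (8), bin 2 (8), bin 3 (11), bin 4 (15).
The first with room is bin 1.

1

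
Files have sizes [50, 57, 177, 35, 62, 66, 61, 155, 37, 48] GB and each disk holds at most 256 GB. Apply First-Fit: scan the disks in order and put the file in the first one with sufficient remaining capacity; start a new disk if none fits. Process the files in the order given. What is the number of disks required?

4 disks

disk 1: place 50 GB, 206 GB left
disk 1: place 57 GB, 149 GB left
disk 2: place 177 GB, 79 GB left
disk 1: place 35 GB, 114 GB left
disk 1: place 62 GB, 52 GB left
disk 2: place 66 GB, 13 GB left
disk 3: place 61 GB, 195 GB left
disk 3: place 155 GB, 40 GB left
disk 1: place 37 GB, 15 GB left
disk 4: place 48 GB, 208 GB left
Final disks: [50,57,35,62,37] [177,66] [61,155] [48].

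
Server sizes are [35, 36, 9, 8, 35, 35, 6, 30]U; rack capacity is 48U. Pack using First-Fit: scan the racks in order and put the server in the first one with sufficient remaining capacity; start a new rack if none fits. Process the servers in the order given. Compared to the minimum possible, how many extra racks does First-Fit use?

First-Fit: [35,9] [36,8] [35,6] [35] [30] → 5 racks.
Total size 194U; any packing needs at least ⌈194/48⌉ = 5 racks.
So 5 is already optimal.

0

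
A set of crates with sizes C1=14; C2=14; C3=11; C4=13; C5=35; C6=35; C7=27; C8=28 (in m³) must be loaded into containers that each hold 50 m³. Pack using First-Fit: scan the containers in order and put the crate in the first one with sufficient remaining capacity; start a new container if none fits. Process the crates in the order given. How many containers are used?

5 containers

Put C1 (14 m³) in container 1; 36 m³ remain.
Put C2 (14 m³) in container 1; 22 m³ remain.
Put C3 (11 m³) in container 1; 11 m³ remain.
Put C4 (13 m³) in container 2; 37 m³ remain.
Put C5 (35 m³) in container 2; 2 m³ remain.
Put C6 (35 m³) in container 3; 15 m³ remain.
Put C7 (27 m³) in container 4; 23 m³ remain.
Put C8 (28 m³) in container 5; 22 m³ remain.
Final containers: [14,14,11] [13,35] [35] [27] [28].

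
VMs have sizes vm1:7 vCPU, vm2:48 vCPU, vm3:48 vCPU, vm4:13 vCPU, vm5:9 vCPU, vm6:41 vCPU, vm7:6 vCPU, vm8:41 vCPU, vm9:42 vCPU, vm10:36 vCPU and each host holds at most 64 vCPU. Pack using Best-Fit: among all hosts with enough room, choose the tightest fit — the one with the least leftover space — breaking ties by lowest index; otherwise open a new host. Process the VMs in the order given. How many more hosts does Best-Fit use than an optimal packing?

0

Best-Fit: [7,48,9] [48,13] [41,6] [41] [42] [36] → 6 hosts.
6 VMs exceed 32 vCPU (half the capacity), and no two of those can share a host, so at least 6 hosts are needed.
So 6 is already optimal.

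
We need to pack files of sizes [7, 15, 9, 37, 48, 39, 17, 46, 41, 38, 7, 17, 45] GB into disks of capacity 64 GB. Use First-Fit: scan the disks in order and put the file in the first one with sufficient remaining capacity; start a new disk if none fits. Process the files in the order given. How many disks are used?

8 disks

Put 7 GB in disk 1; 57 GB remain.
Put 15 GB in disk 1; 42 GB remain.
Put 9 GB in disk 1; 33 GB remain.
Put 37 GB in disk 2; 27 GB remain.
Put 48 GB in disk 3; 16 GB remain.
Put 39 GB in disk 4; 25 GB remain.
Put 17 GB in disk 1; 16 GB remain.
Put 46 GB in disk 5; 18 GB remain.
Put 41 GB in disk 6; 23 GB remain.
Put 38 GB in disk 7; 26 GB remain.
Put 7 GB in disk 1; 9 GB remain.
Put 17 GB in disk 2; 10 GB remain.
Put 45 GB in disk 8; 19 GB remain.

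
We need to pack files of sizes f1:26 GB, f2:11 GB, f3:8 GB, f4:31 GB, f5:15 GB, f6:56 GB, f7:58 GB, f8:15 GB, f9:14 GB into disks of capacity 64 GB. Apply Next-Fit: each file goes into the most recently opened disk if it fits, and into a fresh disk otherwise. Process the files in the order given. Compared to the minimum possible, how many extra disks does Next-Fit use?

Next-Fit: [26,11,8] [31,15] [56] [58] [15,14] → 5 disks.
Total size 234 GB; any packing needs at least ⌈234/64⌉ = 4 disks.
An optimal packing achieves that bound: [58] [56,8] [31,26] [15,15,14,11] → 4 disks.
Excess: 5 − 4 = 1.

1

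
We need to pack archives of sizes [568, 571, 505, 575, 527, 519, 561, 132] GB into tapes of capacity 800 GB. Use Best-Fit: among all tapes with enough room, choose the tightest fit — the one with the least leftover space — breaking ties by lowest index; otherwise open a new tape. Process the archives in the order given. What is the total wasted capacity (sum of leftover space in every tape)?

Put 568 GB in tape 1; 232 GB remain.
Put 571 GB in tape 2; 229 GB remain.
Put 505 GB in tape 3; 295 GB remain.
Put 575 GB in tape 4; 225 GB remain.
Put 527 GB in tape 5; 273 GB remain.
Put 519 GB in tape 6; 281 GB remain.
Put 561 GB in tape 7; 239 GB remain.
Put 132 GB in tape 4; 93 GB remain.
7 tapes × 800 GB = 5600 GB; used 3958 GB; unused 1642 GB.

1642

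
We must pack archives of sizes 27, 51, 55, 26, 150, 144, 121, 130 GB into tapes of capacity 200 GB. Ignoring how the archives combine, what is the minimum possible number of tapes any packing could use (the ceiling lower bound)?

Total size = 27 + 51 + 55 + 26 + 150 + 144 + 121 + 130 = 704 GB.
⌈704 / 200⌉ = 4.

4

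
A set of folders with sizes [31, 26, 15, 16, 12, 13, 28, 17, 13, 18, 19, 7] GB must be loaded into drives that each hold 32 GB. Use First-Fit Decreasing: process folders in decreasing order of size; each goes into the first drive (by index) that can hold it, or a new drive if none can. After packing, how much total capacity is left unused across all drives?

41

Sorted descending: 31, 28, 26, 19, 18, 17, 16, 15, 13, 13, 12, 7.
drive 1: place 31 GB, 1 GB left
drive 2: place 28 GB, 4 GB left
drive 3: place 26 GB, 6 GB left
drive 4: place 19 GB, 13 GB left
drive 5: place 18 GB, 14 GB left
drive 6: place 17 GB, 15 GB left
drive 7: place 16 GB, 16 GB left
drive 6: place 15 GB, 0 GB left
drive 4: place 13 GB, 0 GB left
drive 5: place 13 GB, 1 GB left
drive 7: place 12 GB, 4 GB left
drive 8: place 7 GB, 25 GB left
8 drives × 32 GB = 256 GB; used 215 GB; unused 41 GB.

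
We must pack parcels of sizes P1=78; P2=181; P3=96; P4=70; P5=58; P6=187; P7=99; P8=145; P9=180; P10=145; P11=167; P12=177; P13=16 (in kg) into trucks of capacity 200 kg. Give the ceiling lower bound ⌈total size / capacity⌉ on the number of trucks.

Total size = 78 + 181 + 96 + 70 + 58 + 187 + 99 + 145 + 180 + 145 + 167 + 177 + 16 = 1599 kg.
⌈1599 / 200⌉ = 8.

8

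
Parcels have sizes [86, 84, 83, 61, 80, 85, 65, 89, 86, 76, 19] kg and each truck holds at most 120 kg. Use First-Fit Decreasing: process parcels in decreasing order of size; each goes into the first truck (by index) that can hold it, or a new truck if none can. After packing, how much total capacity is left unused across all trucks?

386

Sorted descending: 89, 86, 86, 85, 84, 83, 80, 76, 65, 61, 19.
Put 89 kg in truck 1; 31 kg remain.
Put 86 kg in truck 2; 34 kg remain.
Put 86 kg in truck 3; 34 kg remain.
Put 85 kg in truck 4; 35 kg remain.
Put 84 kg in truck 5; 36 kg remain.
Put 83 kg in truck 6; 37 kg remain.
Put 80 kg in truck 7; 40 kg remain.
Put 76 kg in truck 8; 44 kg remain.
Put 65 kg in truck 9; 55 kg remain.
Put 61 kg in truck 10; 59 kg remain.
Put 19 kg in truck 1; 12 kg remain.
10 trucks × 120 kg = 1200 kg; used 814 kg; unused 386 kg.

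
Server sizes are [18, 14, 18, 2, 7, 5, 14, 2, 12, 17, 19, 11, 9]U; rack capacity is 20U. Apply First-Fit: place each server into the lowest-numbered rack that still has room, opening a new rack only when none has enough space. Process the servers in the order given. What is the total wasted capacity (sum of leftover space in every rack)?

12

18U → rack 1 (remaining 2U)
14U → rack 2 (remaining 6U)
18U → rack 3 (remaining 2U)
2U → rack 1 (remaining 0U)
7U → rack 4 (remaining 13U)
5U → rack 2 (remaining 1U)
14U → rack 5 (remaining 6U)
2U → rack 3 (remaining 0U)
12U → rack 4 (remaining 1U)
17U → rack 6 (remaining 3U)
19U → rack 7 (remaining 1U)
11U → rack 8 (remaining 9U)
9U → rack 8 (remaining 0U)
8 racks × 20U = 160U; used 148U; unused 12U.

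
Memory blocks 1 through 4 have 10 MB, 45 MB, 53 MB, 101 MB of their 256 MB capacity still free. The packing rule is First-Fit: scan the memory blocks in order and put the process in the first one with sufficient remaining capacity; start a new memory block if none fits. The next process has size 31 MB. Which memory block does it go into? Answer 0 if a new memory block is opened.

2

Memory blocks with room: memory block 2 (45 MB), memory block 3 (53 MB), memory block 4 (101 MB).
The first with room is memory block 2.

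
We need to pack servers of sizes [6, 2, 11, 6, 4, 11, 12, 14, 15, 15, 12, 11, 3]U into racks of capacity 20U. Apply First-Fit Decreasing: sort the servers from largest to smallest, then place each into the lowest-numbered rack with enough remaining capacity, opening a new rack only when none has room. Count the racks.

8

Sorted descending: 15, 15, 14, 12, 12, 11, 11, 11, 6, 6, 4, 3, 2.
Put 15U in rack 1; 5U remain.
Put 15U in rack 2; 5U remain.
Put 14U in rack 3; 6U remain.
Put 12U in rack 4; 8U remain.
Put 12U in rack 5; 8U remain.
Put 11U in rack 6; 9U remain.
Put 11U in rack 7; 9U remain.
Put 11U in rack 8; 9U remain.
Put 6U in rack 3; 0U remain.
Put 6U in rack 4; 2U remain.
Put 4U in rack 1; 1U remain.
Put 3U in rack 2; 2U remain.
Put 2U in rack 2; 0U remain.
Final racks: [15,4] [15,3,2] [14,6] [12,6] [12] [11] [11] [11].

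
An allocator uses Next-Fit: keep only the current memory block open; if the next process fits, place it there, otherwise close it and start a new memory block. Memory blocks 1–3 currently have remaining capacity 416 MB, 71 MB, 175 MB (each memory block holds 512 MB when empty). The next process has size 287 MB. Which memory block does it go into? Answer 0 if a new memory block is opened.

Next-Fit only looks at memory block 3, which has 175 MB free.
287 MB does not fit, so a new memory block is opened.

0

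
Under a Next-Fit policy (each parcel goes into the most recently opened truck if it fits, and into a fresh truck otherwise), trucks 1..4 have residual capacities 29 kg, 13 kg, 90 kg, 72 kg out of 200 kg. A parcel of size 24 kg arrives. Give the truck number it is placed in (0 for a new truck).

4

Next-Fit only looks at truck 4, which has 72 kg free.
24 kg fits there.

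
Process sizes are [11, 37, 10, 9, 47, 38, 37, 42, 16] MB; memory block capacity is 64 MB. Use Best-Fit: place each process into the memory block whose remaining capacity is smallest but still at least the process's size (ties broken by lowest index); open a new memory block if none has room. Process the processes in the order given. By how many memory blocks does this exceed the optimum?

Best-Fit: [11,37,10] [9,47] [38] [37] [42,16] → 5 memory blocks.
5 processes exceed 32 MB (half the capacity), and no two of those can share a memory block, so at least 5 memory blocks are needed.
So 5 is already optimal.

0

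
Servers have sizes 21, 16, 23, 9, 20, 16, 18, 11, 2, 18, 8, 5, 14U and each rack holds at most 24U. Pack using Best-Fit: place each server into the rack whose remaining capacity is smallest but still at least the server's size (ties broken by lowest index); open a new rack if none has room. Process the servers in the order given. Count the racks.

21U → rack 1 (remaining 3U)
16U → rack 2 (remaining 8U)
23U → rack 3 (remaining 1U)
9U → rack 4 (remaining 15U)
20U → rack 5 (remaining 4U)
16U → rack 6 (remaining 8U)
18U → rack 7 (remaining 6U)
11U → rack 4 (remaining 4U)
2U → rack 1 (remaining 1U)
18U → rack 8 (remaining 6U)
8U → rack 2 (remaining 0U)
5U → rack 7 (remaining 1U)
14U → rack 9 (remaining 10U)

9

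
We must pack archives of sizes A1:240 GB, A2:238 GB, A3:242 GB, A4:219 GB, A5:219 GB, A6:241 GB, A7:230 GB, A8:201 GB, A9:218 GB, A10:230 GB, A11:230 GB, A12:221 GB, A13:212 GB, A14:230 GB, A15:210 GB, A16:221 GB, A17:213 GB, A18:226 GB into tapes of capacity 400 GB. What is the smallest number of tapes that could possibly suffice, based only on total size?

Total size = 240 + 238 + 242 + 219 + 219 + 241 + 230 + 201 + 218 + 230 + 230 + 221 + 212 + 230 + 210 + 221 + 213 + 226 = 4041 GB.
⌈4041 / 400⌉ = 11.

11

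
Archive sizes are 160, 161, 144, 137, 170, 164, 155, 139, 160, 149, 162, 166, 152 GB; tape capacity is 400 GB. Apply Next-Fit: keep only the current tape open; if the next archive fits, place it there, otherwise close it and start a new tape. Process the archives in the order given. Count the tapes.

160 GB → tape 1 (remaining 240 GB)
161 GB → tape 1 (remaining 79 GB)
144 GB → tape 2 (remaining 256 GB)
137 GB → tape 2 (remaining 119 GB)
170 GB → tape 3 (remaining 230 GB)
164 GB → tape 3 (remaining 66 GB)
155 GB → tape 4 (remaining 245 GB)
139 GB → tape 4 (remaining 106 GB)
160 GB → tape 5 (remaining 240 GB)
149 GB → tape 5 (remaining 91 GB)
162 GB → tape 6 (remaining 238 GB)
166 GB → tape 6 (remaining 72 GB)
152 GB → tape 7 (remaining 248 GB)

7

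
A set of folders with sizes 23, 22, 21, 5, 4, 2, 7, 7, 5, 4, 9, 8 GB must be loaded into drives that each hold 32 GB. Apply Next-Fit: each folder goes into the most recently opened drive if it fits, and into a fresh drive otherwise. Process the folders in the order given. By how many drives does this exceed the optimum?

1

Next-Fit: [23] [22] [21,5,4,2] [7,7,5,4,9] [8] → 5 drives.
Total size 117 GB; any packing needs at least ⌈117/32⌉ = 4 drives.
An optimal packing achieves that bound: [23,9] [22,8,2] [21,7,4] [7,5,5,4] → 4 drives.
Excess: 5 − 4 = 1.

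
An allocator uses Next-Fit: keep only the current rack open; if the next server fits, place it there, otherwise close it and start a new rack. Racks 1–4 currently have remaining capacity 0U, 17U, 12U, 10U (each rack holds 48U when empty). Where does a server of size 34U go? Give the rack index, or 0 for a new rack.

Next-Fit only looks at rack 4, which has 10U free.
34U does not fit, so a new rack is opened.

0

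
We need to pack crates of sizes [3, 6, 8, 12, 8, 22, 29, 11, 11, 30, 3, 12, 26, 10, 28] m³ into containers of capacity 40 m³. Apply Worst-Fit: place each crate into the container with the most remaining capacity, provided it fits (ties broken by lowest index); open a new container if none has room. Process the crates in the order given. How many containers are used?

6

Put 3 m³ in container 1; 37 m³ remain.
Put 6 m³ in container 1; 31 m³ remain.
Put 8 m³ in container 1; 23 m³ remain.
Put 12 m³ in container 1; 11 m³ remain.
Put 8 m³ in container 1; 3 m³ remain.
Put 22 m³ in container 2; 18 m³ remain.
Put 29 m³ in container 3; 11 m³ remain.
Put 11 m³ in container 2; 7 m³ remain.
Put 11 m³ in container 3; 0 m³ remain.
Put 30 m³ in container 4; 10 m³ remain.
Put 3 m³ in container 4; 7 m³ remain.
Put 12 m³ in container 5; 28 m³ remain.
Put 26 m³ in container 5; 2 m³ remain.
Put 10 m³ in container 6; 30 m³ remain.
Put 28 m³ in container 6; 2 m³ remain.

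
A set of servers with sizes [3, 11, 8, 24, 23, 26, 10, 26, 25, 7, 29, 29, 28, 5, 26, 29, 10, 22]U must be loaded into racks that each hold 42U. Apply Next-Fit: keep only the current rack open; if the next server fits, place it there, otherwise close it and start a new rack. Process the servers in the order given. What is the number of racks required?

12

Put 3U in rack 1; 39U remain.
Put 11U in rack 1; 28U remain.
Put 8U in rack 1; 20U remain.
Put 24U in rack 2; 18U remain.
Put 23U in rack 3; 19U remain.
Put 26U in rack 4; 16U remain.
Put 10U in rack 4; 6U remain.
Put 26U in rack 5; 16U remain.
Put 25U in rack 6; 17U remain.
Put 7U in rack 6; 10U remain.
Put 29U in rack 7; 13U remain.
Put 29U in rack 8; 13U remain.
Put 28U in rack 9; 14U remain.
Put 5U in rack 9; 9U remain.
Put 26U in rack 10; 16U remain.
Put 29U in rack 11; 13U remain.
Put 10U in rack 11; 3U remain.
Put 22U in rack 12; 20U remain.
Final racks: [3,11,8] [24] [23] [26,10] [26] [25,7] [29] [29] [28,5] [26] [29,10] [22].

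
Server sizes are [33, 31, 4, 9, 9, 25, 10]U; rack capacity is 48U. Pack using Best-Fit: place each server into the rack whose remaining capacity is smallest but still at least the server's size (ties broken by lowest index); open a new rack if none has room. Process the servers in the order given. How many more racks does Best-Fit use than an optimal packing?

0

Best-Fit: [33,4,9] [31,9] [25,10] → 3 racks.
Total size 121U; any packing needs at least ⌈121/48⌉ = 3 racks.
So 3 is already optimal.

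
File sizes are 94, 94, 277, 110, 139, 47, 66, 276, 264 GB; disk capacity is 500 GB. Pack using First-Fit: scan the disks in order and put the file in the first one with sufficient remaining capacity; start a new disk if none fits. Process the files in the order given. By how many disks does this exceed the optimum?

First-Fit: [94,94,277] [110,139,47,66] [276] [264] → 4 disks.
Total size 1367 GB; any packing needs at least ⌈1367/500⌉ = 3 disks.
An optimal packing achieves that bound: [277,139,66] [276,110,94] [264,94,47] → 3 disks.
Excess: 4 − 3 = 1.

1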